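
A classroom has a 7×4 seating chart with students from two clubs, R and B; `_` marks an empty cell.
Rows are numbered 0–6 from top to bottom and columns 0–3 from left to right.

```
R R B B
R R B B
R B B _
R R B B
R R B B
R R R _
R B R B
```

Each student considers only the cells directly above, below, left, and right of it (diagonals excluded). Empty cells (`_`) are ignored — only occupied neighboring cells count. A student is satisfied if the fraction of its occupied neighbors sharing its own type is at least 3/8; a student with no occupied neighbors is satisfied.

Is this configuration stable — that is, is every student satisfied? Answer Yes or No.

No

(0,0)R 2/2 ok
(0,1)R 2/3 ok
(0,2)B 2/3 ok
(0,3)B 2/2 ok
(1,0)R 3/3 ok
(1,1)R 2/4 ok
(1,2)B 3/4 ok
(1,3)B 2/2 ok
(2,0)R 2/3 ok
(2,1)B 1/4 unhappy
(2,2)B 3/3 ok
(3,0)R 3/3 ok
(3,1)R 2/4 ok
(3,2)B 3/4 ok
(3,3)B 2/2 ok
(4,0)R 3/3 ok
(4,1)R 3/4 ok
(4,2)B 2/4 ok
(4,3)B 2/2 ok
(5,0)R 3/3 ok
(5,1)R 3/4 ok
(5,2)R 2/3 ok
(6,0)R 1/2 ok
(6,1)B 0/3 unhappy
(6,2)R 1/3 unhappy
(6,3)B 0/1 unhappy
For instance (2,1) has only 1/4 same-type neighbors, below 3/8.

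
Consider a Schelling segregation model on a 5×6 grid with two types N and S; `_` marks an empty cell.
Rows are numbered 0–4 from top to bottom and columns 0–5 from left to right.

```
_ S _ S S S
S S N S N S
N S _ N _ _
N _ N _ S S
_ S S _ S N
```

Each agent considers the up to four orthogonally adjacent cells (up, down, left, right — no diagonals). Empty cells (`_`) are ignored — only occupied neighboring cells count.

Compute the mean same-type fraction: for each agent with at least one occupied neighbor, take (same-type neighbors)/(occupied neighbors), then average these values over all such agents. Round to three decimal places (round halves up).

(0,1)S 1/1
(0,3)S 2/2
(0,4)S 2/3
(0,5)S 2/2
(1,0)S 1/2
(1,1)S 3/4
(1,2)N 0/2
(1,3)S 1/4
(1,4)N 0/3
(1,5)S 1/2
(2,0)N 1/3
(2,1)S 1/2
(2,3)N 0/1
(3,0)N 1/1
(3,2)N 0/1
(3,4)S 2/2
(3,5)S 1/2
(4,1)S 1/1
(4,2)S 1/2
(4,4)S 1/2
(4,5)N 0/2
Sum over 21 agents: 1/1 + 2/2 + 2/3 + 2/2 + 1/2 + 3/4 + 0/2 + 1/4 + 0/3 + 1/2 + 1/3 + 1/2 + 0/1 + 1/1 + 0/1 + 2/2 + 1/2 + 1/1 + 1/2 + 1/2 + 0/2 = 11; mean = 11 ÷ 21 = 11/21 = 0.523809… → 0.524.

0.524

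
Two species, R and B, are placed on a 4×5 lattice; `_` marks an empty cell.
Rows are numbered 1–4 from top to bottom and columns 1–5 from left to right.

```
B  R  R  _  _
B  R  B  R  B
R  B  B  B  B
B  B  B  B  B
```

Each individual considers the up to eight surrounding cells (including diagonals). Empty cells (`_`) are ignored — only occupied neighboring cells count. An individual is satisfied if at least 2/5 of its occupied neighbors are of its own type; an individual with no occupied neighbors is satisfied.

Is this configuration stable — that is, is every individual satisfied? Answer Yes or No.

No

Row 1: (1,1)B 1/3 unhappy · (1,2)R 2/5 ok · (1,3)R 3/4 ok
Row 2: (2,1)B 2/5 ok · (2,2)R 3/8 unhappy · (2,3)B 3/7 ok · (2,4)R 1/6 unhappy · (2,5)B 2/3 ok
Row 3: (3,1)R 1/5 unhappy · (3,2)B 6/8 ok · (3,3)B 6/8 ok · (3,4)B 7/8 ok · (3,5)B 4/5 ok
Row 4: (4,1)B 2/3 ok · (4,2)B 4/5 ok · (4,3)B 5/5 ok · (4,4)B 5/5 ok · (4,5)B 3/3 ok
For instance (1,1) has only 1/3 same-type neighbors, below 2/5.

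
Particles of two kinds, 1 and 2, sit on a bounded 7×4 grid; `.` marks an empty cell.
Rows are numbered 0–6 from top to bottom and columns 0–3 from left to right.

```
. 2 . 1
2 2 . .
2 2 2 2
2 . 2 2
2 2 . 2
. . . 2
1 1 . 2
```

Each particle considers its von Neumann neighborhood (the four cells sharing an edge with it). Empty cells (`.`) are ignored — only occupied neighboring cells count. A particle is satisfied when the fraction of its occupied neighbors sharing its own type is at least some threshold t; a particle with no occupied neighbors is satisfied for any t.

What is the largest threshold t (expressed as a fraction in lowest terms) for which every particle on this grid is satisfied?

1/1

(0,1)2 1/1
(0,3)1 — no occupied neighbors
(1,0)2 2/2
(1,1)2 3/3
(2,0)2 3/3
(2,1)2 3/3
(2,2)2 3/3
(2,3)2 2/2
(3,0)2 2/2
(3,2)2 2/2
(3,3)2 3/3
(4,0)2 2/2
(4,1)2 1/1
(4,3)2 2/2
(5,3)2 2/2
(6,0)1 1/1
(6,1)1 1/1
(6,3)2 1/1
The smallest same-type fraction is 1/1 at (0,1), which reduces to 1/1. Any threshold above that leaves this particle unsatisfied.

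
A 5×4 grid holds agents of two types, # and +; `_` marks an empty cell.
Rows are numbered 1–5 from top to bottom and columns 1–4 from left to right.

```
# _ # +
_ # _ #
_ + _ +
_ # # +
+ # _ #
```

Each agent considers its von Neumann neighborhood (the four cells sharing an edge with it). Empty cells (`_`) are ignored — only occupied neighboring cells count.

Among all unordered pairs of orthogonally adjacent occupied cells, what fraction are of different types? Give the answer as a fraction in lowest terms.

Scan each occupied cell's neighbors to the right and below so each pair is counted once.
Row 1: #(1,3)–+(1,4)≠ +(1,4)–#(2,4)≠  → 2/2 unlike.
Row 2: #(2,2)–+(3,2)≠ #(2,4)–+(3,4)≠  → 2/2 unlike.
Row 3: +(3,2)–#(4,2)≠ +(3,4)–+(4,4)=  → 1/2 unlike.
Row 4: #(4,2)–#(4,3)= #(4,2)–#(5,2)= #(4,3)–+(4,4)≠ +(4,4)–#(5,4)≠  → 2/4 unlike.
Row 5: +(5,1)–#(5,2)≠  → 1/1 unlike.
Total adjacent occupied pairs: 11; unlike-type pairs: 8.
8/11 is already in lowest terms.

8/11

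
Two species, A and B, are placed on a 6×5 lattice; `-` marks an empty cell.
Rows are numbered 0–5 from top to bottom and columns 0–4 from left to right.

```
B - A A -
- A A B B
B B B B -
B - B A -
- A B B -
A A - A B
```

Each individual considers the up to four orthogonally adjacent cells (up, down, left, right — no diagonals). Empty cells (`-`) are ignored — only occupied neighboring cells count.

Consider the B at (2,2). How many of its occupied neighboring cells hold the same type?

3

Occupied neighbors of (2,2): (1,2)=A, (3,2)=B, (2,1)=B, (2,3)=B.
Same type (B): 3 of 4.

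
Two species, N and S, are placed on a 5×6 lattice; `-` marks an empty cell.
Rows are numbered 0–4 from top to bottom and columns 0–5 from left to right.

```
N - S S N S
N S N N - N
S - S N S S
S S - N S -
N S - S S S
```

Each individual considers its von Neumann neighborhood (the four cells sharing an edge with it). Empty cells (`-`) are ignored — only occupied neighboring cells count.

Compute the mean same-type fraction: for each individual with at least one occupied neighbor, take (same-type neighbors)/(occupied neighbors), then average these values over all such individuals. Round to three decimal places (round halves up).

0.455

Row 0: (0,0)N 1/1 · (0,2)S 1/2 · (0,3)S 1/3 · (0,4)N 0/2 · (0,5)S 0/2
Row 1: (1,0)N 1/3 · (1,1)S 0/2 · (1,2)N 1/4 · (1,3)N 2/3 · (1,5)N 0/2
Row 2: (2,0)S 1/2 · (2,2)S 0/2 · (2,3)N 2/4 · (2,4)S 2/3 · (2,5)S 1/2
Row 3: (3,0)S 2/3 · (3,1)S 2/2 · (3,3)N 1/3 · (3,4)S 2/3
Row 4: (4,0)N 0/2 · (4,1)S 1/2 · (4,3)S 1/2 · (4,4)S 3/3 · (4,5)S 1/1
Sum over 24 individuals: 1/1 + 1/2 + 1/3 + 0/2 + 0/2 + 1/3 + 0/2 + 1/4 + 2/3 + 0/2 + 1/2 + 0/2 + 2/4 + 2/3 + 1/2 + 2/3 + 2/2 + 1/3 + 2/3 + 0/2 + 1/2 + 1/2 + 3/3 + 1/1 = 131/12; mean = 131/12 ÷ 24 = 131/288 = 0.454861… → 0.455.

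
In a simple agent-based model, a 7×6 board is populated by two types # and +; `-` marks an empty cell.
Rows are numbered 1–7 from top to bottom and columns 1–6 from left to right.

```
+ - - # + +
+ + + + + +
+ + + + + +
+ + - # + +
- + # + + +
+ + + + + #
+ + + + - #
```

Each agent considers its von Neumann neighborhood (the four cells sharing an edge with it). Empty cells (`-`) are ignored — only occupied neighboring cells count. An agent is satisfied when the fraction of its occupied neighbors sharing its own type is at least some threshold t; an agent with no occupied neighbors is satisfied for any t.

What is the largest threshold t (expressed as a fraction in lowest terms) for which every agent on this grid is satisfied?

(1,1)+ 1/1
(1,4)# 0/2
(1,5)+ 2/3
(1,6)+ 2/2
(2,1)+ 3/3
(2,2)+ 3/3
(2,3)+ 3/3
(2,4)+ 3/4
(2,5)+ 4/4
(2,6)+ 3/3
(3,1)+ 3/3
(3,2)+ 4/4
(3,3)+ 3/3
(3,4)+ 3/4
(3,5)+ 4/4
(3,6)+ 3/3
(4,1)+ 2/2
(4,2)+ 3/3
(4,4)# 0/3
(4,5)+ 3/4
(4,6)+ 3/3
(5,2)+ 2/3
(5,3)# 0/3
(5,4)+ 2/4
(5,5)+ 4/4
(5,6)+ 2/3
(6,1)+ 2/2
(6,2)+ 4/4
(6,3)+ 3/4
(6,4)+ 4/4
(6,5)+ 2/3
(6,6)# 1/3
(7,1)+ 2/2
(7,2)+ 3/3
(7,3)+ 3/3
(7,4)+ 2/2
(7,6)# 1/1
The smallest same-type fraction is 0/2 at (1,4), which reduces to 0/1. Any threshold above that leaves this agent unsatisfied.

0/1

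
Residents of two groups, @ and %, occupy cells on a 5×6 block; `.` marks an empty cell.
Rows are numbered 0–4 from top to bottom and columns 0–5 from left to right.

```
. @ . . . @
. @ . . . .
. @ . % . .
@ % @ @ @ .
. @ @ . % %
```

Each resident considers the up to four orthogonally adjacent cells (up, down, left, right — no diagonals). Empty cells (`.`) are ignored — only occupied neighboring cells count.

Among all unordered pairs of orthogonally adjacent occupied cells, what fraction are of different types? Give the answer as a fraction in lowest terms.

Scan each occupied cell's neighbors to the right and below so each pair is counted once.
Row 0: @(0,1)–@(1,1)=  → 0/1 unlike.
Row 1: @(1,1)–@(2,1)=  → 0/1 unlike.
Row 2: @(2,1)–%(3,1)≠ %(2,3)–@(3,3)≠  → 2/2 unlike.
Row 3: @(3,0)–%(3,1)≠ %(3,1)–@(3,2)≠ %(3,1)–@(4,1)≠ @(3,2)–@(3,3)= @(3,2)–@(4,2)= @(3,3)–@(3,4)= @(3,4)–%(4,4)≠  → 4/7 unlike.
Row 4: @(4,1)–@(4,2)= %(4,4)–%(4,5)=  → 0/2 unlike.
Total adjacent occupied pairs: 13; unlike-type pairs: 6.
6/13 is already in lowest terms.

6/13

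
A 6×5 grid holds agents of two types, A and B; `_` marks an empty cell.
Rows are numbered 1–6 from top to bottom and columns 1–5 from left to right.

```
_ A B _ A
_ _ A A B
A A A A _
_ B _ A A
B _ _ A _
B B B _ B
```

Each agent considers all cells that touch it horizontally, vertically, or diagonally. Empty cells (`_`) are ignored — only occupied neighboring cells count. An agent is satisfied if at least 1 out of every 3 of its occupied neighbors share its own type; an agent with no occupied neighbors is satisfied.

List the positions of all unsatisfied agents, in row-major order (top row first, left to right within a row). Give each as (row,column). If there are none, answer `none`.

(1,2)A 1/2 satisfied
(1,3)B 0/3 not
(1,5)A 1/2 satisfied
(2,3)A 5/6 satisfied
(2,4)A 4/6 satisfied
(2,5)B 0/3 not
(3,1)A 1/2 satisfied
(3,2)A 3/4 satisfied
(3,3)A 5/6 satisfied
(3,4)A 5/6 satisfied
(4,2)B 1/4 not
(4,4)A 4/4 satisfied
(4,5)A 3/3 satisfied
(5,1)B 3/3 satisfied
(5,4)A 2/4 satisfied
(6,1)B 2/2 satisfied
(6,2)B 3/3 satisfied
(6,3)B 1/2 satisfied
(6,5)B 0/1 not

(1,3), (2,5), (4,2), (6,5)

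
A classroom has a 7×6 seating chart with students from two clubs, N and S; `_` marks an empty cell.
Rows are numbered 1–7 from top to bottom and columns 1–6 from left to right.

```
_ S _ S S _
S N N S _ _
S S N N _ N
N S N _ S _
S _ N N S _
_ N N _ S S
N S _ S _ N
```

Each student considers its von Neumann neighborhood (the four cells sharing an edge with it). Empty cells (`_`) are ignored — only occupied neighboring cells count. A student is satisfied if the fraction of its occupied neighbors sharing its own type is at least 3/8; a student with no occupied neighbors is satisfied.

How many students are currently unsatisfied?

9

Row 1: (1,2)S 0/1 ✗ · (1,4)S 2/2 ✓ · (1,5)S 1/1 ✓
Row 2: (2,1)S 1/2 ✓ · (2,2)N 1/4 ✗ · (2,3)N 2/3 ✓ · (2,4)S 1/3 ✗
Row 3: (3,1)S 2/3 ✓ · (3,2)S 2/4 ✓ · (3,3)N 3/4 ✓ · (3,4)N 1/2 ✓ · (3,6)N 0/0 ✓
Row 4: (4,1)N 0/3 ✗ · (4,2)S 1/3 ✗ · (4,3)N 2/3 ✓ · (4,5)S 1/1 ✓
Row 5: (5,1)S 0/1 ✗ · (5,3)N 3/3 ✓ · (5,4)N 1/2 ✓ · (5,5)S 2/3 ✓
Row 6: (6,2)N 1/2 ✓ · (6,3)N 2/2 ✓ · (6,5)S 2/2 ✓ · (6,6)S 1/2 ✓
Row 7: (7,1)N 0/1 ✗ · (7,2)S 0/2 ✗ · (7,4)S 0/0 ✓ · (7,6)N 0/1 ✗
Unsatisfied: (1,2), (2,2), (2,4), (4,1), (4,2), (5,1), (7,1), (7,2), (7,6) — 9 in total.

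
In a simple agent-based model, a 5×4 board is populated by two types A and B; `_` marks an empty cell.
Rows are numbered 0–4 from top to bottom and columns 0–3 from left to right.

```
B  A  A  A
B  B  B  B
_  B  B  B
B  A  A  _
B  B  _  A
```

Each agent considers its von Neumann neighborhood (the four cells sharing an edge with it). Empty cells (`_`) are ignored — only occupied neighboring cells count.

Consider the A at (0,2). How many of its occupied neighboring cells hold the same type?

2

Occupied neighbors of (0,2): (1,2)=B, (0,1)=A, (0,3)=A.
Same type (A): 2 of 3.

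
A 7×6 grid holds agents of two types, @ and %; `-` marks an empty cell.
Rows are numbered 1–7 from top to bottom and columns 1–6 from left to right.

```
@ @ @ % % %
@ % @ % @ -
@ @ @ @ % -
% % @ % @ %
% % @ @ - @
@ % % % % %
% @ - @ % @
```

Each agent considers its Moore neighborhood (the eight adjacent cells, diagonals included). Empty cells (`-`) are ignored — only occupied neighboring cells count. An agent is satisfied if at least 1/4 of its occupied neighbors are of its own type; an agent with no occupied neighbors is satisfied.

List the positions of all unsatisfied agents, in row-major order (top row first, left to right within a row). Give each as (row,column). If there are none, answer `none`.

(1,1)@ 2/3 ok
(1,2)@ 4/5 ok
(1,3)@ 2/5 ok
(1,4)% 2/5 ok
(1,5)% 3/4 ok
(1,6)% 1/2 ok
(2,1)@ 4/5 ok
(2,2)% 0/8 unhappy
(2,3)@ 5/8 ok
(2,4)% 3/8 ok
(2,5)@ 1/6 unhappy
(3,1)@ 2/5 ok
(3,2)@ 5/8 ok
(3,3)@ 4/8 ok
(3,4)@ 5/8 ok
(3,5)% 3/6 ok
(4,1)% 3/5 ok
(4,2)% 3/8 ok
(4,3)@ 5/8 ok
(4,4)% 1/7 unhappy
(4,5)@ 3/6 ok
(4,6)% 1/3 ok
(5,1)% 4/5 ok
(5,2)% 5/8 ok
(5,3)@ 2/8 ok
(5,4)@ 3/7 ok
(5,6)@ 1/4 ok
(6,1)@ 1/5 unhappy
(6,2)% 4/7 ok
(6,3)% 3/7 ok
(6,4)% 3/6 ok
(6,5)% 3/7 ok
(6,6)% 2/4 ok
(7,1)% 1/3 ok
(7,2)@ 1/4 ok
(7,4)@ 0/4 unhappy
(7,5)% 3/5 ok
(7,6)@ 0/3 unhappy

(2,2), (2,5), (4,4), (6,1), (7,4), (7,6)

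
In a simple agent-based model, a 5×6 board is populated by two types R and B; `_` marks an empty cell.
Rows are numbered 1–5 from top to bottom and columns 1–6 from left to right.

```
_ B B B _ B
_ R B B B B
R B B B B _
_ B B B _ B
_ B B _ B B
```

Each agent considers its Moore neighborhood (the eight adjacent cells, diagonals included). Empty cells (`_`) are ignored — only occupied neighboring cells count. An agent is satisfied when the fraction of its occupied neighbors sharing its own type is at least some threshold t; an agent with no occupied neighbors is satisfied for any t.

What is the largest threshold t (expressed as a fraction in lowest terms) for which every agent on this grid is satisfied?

1/6

Row 1: (1,2)B 2/3 · (1,3)B 4/5 · (1,4)B 4/4 · (1,6)B 2/2
Row 2: (2,2)R 1/6 · (2,3)B 7/8 · (2,4)B 7/7 · (2,5)B 6/6 · (2,6)B 3/3
Row 3: (3,1)R 1/3 · (3,2)B 4/6 · (3,3)B 7/8 · (3,4)B 7/7 · (3,5)B 6/6
Row 4: (4,2)B 5/6 · (4,3)B 7/7 · (4,4)B 6/6 · (4,6)B 3/3
Row 5: (5,2)B 3/3 · (5,3)B 4/4 · (5,5)B 3/3 · (5,6)B 2/2
The smallest same-type fraction is 1/6 at (2,2), which reduces to 1/6. Any threshold above that leaves this agent unsatisfied.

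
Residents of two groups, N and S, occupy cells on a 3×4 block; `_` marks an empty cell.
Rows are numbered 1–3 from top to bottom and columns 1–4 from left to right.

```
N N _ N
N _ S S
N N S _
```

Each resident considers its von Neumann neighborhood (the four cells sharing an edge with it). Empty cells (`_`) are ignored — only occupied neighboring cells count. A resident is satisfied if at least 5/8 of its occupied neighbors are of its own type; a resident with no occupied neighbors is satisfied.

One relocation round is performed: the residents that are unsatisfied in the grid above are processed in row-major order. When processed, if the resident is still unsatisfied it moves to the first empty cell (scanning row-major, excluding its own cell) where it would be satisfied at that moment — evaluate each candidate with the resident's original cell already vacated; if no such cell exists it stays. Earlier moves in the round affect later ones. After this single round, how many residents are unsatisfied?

1

Initially unsatisfied (in order): (1,4), (2,4), (3,2), (3,3).
  (1,4) → (2,2).
  (2,4): now satisfied by earlier moves; stays.
  (3,2): now satisfied by earlier moves; stays.
  (3,3) → (1,4).
Resulting grid:
N N _ S
N N S S
N N _ _
Unsatisfied now: (2,3).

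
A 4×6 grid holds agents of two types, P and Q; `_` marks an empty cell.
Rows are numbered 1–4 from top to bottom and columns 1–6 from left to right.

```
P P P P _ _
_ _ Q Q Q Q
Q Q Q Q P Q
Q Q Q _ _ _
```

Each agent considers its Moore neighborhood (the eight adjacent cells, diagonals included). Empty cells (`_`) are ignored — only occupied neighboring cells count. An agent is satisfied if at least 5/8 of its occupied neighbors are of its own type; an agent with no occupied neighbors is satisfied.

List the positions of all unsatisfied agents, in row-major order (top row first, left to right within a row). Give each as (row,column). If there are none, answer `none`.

(1,1)P 1/1 ok
(1,2)P 2/3 ok
(1,3)P 2/4 unhappy
(1,4)P 1/4 unhappy
(2,3)Q 4/7 unhappy
(2,4)Q 4/7 unhappy
(2,5)Q 4/6 ok
(2,6)Q 2/3 ok
(3,1)Q 3/3 ok
(3,2)Q 6/6 ok
(3,3)Q 6/6 ok
(3,4)Q 5/6 ok
(3,5)P 0/5 unhappy
(3,6)Q 2/3 ok
(4,1)Q 3/3 ok
(4,2)Q 5/5 ok
(4,3)Q 4/4 ok

(1,3), (1,4), (2,3), (2,4), (3,5)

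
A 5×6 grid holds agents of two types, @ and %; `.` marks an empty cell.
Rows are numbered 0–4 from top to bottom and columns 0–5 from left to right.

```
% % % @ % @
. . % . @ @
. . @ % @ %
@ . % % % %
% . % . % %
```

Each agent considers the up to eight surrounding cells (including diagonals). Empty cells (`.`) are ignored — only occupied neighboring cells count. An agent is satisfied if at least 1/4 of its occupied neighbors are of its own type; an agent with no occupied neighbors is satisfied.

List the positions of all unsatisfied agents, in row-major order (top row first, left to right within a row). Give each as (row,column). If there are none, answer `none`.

(0,4), (2,2), (3,0), (4,0)

(0,0)% 1/1 ✓
(0,1)% 3/3 ✓
(0,2)% 2/3 ✓
(0,3)@ 1/4 ✓
(0,4)% 0/4 ✗
(0,5)@ 2/3 ✓
(1,2)% 3/5 ✓
(1,4)@ 4/7 ✓
(1,5)@ 3/5 ✓
(2,2)@ 0/4 ✗
(2,3)% 4/7 ✓
(2,4)@ 2/7 ✓
(2,5)% 2/5 ✓
(3,0)@ 0/1 ✗
(3,2)% 3/4 ✓
(3,3)% 5/7 ✓
(3,4)% 6/7 ✓
(3,5)% 4/5 ✓
(4,0)% 0/1 ✗
(4,2)% 2/2 ✓
(4,4)% 4/4 ✓
(4,5)% 3/3 ✓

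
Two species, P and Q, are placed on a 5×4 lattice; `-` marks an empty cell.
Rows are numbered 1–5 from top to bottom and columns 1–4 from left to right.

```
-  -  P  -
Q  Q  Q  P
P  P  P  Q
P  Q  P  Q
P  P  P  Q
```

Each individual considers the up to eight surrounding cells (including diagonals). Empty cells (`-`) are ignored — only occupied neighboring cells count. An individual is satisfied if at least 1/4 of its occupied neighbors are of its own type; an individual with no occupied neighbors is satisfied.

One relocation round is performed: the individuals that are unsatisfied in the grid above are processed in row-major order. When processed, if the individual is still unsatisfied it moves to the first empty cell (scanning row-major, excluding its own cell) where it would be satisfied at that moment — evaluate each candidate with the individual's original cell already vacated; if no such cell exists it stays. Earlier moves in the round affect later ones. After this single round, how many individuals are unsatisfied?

Initially unsatisfied (in order): (4,2).
  (4,2) → (1,1).
Resulting grid:
Q - P -
Q Q Q P
P P P Q
P - P Q
P P P Q
All satisfied now.

0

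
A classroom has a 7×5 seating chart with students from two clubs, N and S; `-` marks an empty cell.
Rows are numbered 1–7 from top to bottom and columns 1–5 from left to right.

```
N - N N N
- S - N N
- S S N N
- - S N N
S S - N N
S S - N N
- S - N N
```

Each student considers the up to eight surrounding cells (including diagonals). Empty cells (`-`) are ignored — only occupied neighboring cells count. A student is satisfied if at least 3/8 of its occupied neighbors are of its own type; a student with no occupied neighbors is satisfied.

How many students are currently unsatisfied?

1

(1,1)N 0/1 unhappy
(1,3)N 2/3 ok
(1,4)N 4/4 ok
(1,5)N 3/3 ok
(2,2)S 2/4 ok
(2,4)N 6/7 ok
(2,5)N 5/5 ok
(3,2)S 3/3 ok
(3,3)S 3/6 ok
(3,4)N 5/7 ok
(3,5)N 5/5 ok
(4,3)S 3/6 ok
(4,4)N 5/7 ok
(4,5)N 5/5 ok
(5,1)S 3/3 ok
(5,2)S 4/4 ok
(5,4)N 5/6 ok
(5,5)N 5/5 ok
(6,1)S 4/4 ok
(6,2)S 4/4 ok
(6,4)N 5/5 ok
(6,5)N 5/5 ok
(7,2)S 2/2 ok
(7,4)N 3/3 ok
(7,5)N 3/3 ok
Unsatisfied: (1,1) — 1 in total.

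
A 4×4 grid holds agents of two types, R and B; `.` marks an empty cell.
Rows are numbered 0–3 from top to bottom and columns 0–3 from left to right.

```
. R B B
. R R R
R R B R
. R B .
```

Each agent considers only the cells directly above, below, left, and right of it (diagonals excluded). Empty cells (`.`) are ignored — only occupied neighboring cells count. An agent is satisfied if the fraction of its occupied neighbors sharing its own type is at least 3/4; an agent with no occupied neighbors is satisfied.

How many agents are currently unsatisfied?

(0,1)R 1/2 unhappy
(0,2)B 1/3 unhappy
(0,3)B 1/2 unhappy
(1,1)R 3/3 ok
(1,2)R 2/4 unhappy
(1,3)R 2/3 unhappy
(2,0)R 1/1 ok
(2,1)R 3/4 ok
(2,2)B 1/4 unhappy
(2,3)R 1/2 unhappy
(3,1)R 1/2 unhappy
(3,2)B 1/2 unhappy
Unsatisfied: (0,1), (0,2), (0,3), (1,2), (1,3), (2,2), (2,3), (3,1), (3,2) — 9 in total.

9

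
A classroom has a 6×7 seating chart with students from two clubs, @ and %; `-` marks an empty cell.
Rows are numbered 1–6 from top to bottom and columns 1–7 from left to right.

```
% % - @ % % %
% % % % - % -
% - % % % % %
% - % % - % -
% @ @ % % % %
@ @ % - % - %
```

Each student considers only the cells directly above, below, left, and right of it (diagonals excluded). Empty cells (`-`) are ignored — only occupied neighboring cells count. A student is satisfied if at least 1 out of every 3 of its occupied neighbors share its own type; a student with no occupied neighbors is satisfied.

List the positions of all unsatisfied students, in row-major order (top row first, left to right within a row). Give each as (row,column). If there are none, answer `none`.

(1,4), (5,3), (6,3)

Row 1: (1,1)% 2/2 ok · (1,2)% 2/2 ok · (1,4)@ 0/2 unhappy · (1,5)% 1/2 ok · (1,6)% 3/3 ok · (1,7)% 1/1 ok
Row 2: (2,1)% 3/3 ok · (2,2)% 3/3 ok · (2,3)% 3/3 ok · (2,4)% 2/3 ok · (2,6)% 2/2 ok
Row 3: (3,1)% 2/2 ok · (3,3)% 3/3 ok · (3,4)% 4/4 ok · (3,5)% 2/2 ok · (3,6)% 4/4 ok · (3,7)% 1/1 ok
Row 4: (4,1)% 2/2 ok · (4,3)% 2/3 ok · (4,4)% 3/3 ok · (4,6)% 2/2 ok
Row 5: (5,1)% 1/3 ok · (5,2)@ 2/3 ok · (5,3)@ 1/4 unhappy · (5,4)% 2/3 ok · (5,5)% 3/3 ok · (5,6)% 3/3 ok · (5,7)% 2/2 ok
Row 6: (6,1)@ 1/2 ok · (6,2)@ 2/3 ok · (6,3)% 0/2 unhappy · (6,5)% 1/1 ok · (6,7)% 1/1 ok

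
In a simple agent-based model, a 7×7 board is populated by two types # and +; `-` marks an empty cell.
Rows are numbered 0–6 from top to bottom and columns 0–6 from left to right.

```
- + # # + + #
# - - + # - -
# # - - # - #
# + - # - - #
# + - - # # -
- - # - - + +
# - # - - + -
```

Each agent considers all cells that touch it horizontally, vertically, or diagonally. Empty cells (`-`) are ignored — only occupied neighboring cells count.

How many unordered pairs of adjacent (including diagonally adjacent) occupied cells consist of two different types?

Scan each occupied cell's neighbors to the right and below (and the two forward diagonals) so each pair is counted once.
From row 0: 8 unlike of 12 pairs (running 8/12).
From row 1: 2 unlike of 5 pairs (running 10/17).
From row 2: 2 unlike of 7 pairs (running 12/24).
From row 3: 3 unlike of 7 pairs (running 15/31).
From row 4: 5 unlike of 6 pairs (running 20/37).
From row 5: 0 unlike of 4 pairs (running 20/41).
Total adjacent occupied pairs: 41; unlike-type pairs: 20.

20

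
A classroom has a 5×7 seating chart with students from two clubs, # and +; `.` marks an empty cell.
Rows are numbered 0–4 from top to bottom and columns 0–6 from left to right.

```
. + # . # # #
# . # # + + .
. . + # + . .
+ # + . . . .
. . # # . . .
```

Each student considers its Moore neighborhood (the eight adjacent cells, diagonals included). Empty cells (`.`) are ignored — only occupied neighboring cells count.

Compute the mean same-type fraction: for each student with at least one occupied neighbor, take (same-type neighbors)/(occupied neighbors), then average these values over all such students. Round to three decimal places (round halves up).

(0,1)+ 0/3
(0,2)# 2/3
(0,4)# 2/4
(0,5)# 2/4
(0,6)# 1/2
(1,0)# 0/1
(1,2)# 3/5
(1,3)# 4/7
(1,4)+ 2/6
(1,5)+ 2/5
(2,2)+ 1/5
(2,3)# 2/6
(2,4)+ 2/4
(3,0)+ 0/1
(3,1)# 1/4
(3,2)+ 1/5
(4,2)# 2/3
(4,3)# 1/2
Sum over 18 students: 0/3 + 2/3 + 2/4 + 2/4 + 1/2 + 0/1 + 3/5 + 4/7 + 2/6 + 2/5 + 1/5 + 2/6 + 2/4 + 0/1 + 1/4 + 1/5 + 2/3 + 1/2 = 941/140; mean = 941/140 ÷ 18 = 941/2520 = 0.373412… → 0.373.

0.373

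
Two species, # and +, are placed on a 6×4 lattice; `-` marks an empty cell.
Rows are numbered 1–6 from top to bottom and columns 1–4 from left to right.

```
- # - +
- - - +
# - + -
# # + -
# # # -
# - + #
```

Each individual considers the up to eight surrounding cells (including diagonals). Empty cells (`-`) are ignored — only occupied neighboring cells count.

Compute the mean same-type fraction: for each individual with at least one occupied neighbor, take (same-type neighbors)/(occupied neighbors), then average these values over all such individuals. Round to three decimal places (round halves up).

0.727

(1,2)# — no occupied neighbors
(1,4)+ 1/1
(2,4)+ 2/2
(3,1)# 2/2
(3,3)+ 2/3
(4,1)# 4/4
(4,2)# 5/7
(4,3)+ 1/4
(5,1)# 4/4
(5,2)# 5/7
(5,3)# 3/5
(6,1)# 2/2
(6,3)+ 0/3
(6,4)# 1/2
Sum over 13 individuals: 1/1 + 2/2 + 2/2 + 2/3 + 4/4 + 5/7 + 1/4 + 4/4 + 5/7 + 3/5 + 2/2 + 0/3 + 1/2 = 3967/420; mean = 3967/420 ÷ 13 = 3967/5460 = 0.726556… → 0.727.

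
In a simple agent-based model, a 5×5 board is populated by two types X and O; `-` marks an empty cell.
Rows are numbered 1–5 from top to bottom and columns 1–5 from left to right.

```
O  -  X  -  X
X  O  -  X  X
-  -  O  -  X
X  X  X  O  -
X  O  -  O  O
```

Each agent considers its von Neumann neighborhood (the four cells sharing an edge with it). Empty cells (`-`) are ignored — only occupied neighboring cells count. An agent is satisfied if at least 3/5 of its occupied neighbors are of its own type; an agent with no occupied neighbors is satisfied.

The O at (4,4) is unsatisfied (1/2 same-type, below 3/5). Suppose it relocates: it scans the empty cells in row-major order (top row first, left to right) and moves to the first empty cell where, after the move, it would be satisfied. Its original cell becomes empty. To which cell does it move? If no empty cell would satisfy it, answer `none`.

(1,2)

Vacating (4,4). Empty cells in order:
  (1,2): 2/3 same-type → satisfied — stop here.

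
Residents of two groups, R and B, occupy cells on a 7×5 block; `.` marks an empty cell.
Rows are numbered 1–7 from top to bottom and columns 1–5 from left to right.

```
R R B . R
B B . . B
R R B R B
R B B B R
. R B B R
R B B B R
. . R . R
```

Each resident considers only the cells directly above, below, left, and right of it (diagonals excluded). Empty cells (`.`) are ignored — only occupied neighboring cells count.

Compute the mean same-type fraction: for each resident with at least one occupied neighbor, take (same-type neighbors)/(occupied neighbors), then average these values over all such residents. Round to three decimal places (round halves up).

(1,1)R 1/2
(1,2)R 1/3
(1,3)B 0/1
(1,5)R 0/1
(2,1)B 1/3
(2,2)B 1/3
(2,5)B 1/2
(3,1)R 2/3
(3,2)R 1/4
(3,3)B 1/3
(3,4)R 0/3
(3,5)B 1/3
(4,1)R 1/2
(4,2)B 1/4
(4,3)B 4/4
(4,4)B 2/4
(4,5)R 1/3
(5,2)R 0/3
(5,3)B 3/4
(5,4)B 3/4
(5,5)R 2/3
(6,1)R 0/1
(6,2)B 1/3
(6,3)B 3/4
(6,4)B 2/3
(6,5)R 2/3
(7,3)R 0/1
(7,5)R 1/1
Sum over 28 residents: 1/2 + 1/3 + 0/1 + 0/1 + 1/3 + 1/3 + 1/2 + 2/3 + 1/4 + 1/3 + 0/3 + 1/3 + 1/2 + 1/4 + 4/4 + 2/4 + 1/3 + 0/3 + 3/4 + 3/4 + 2/3 + 0/1 + 1/3 + 3/4 + 2/3 + 2/3 + 0/1 + 1/1 = 47/4; mean = 47/4 ÷ 28 = 47/112 = 0.419642… → 0.420.

0.420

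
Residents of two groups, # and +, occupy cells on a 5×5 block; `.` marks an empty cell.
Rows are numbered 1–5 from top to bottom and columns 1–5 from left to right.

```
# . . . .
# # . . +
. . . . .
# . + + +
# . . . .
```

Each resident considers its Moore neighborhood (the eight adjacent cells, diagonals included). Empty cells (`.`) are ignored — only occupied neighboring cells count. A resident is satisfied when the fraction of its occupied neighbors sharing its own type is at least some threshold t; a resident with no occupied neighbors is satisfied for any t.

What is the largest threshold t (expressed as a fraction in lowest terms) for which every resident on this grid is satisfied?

1/1

Row 1: (1,1)# 2/2
Row 2: (2,1)# 2/2 · (2,2)# 2/2 · (2,5)+ — no occupied neighbors
Row 4: (4,1)# 1/1 · (4,3)+ 1/1 · (4,4)+ 2/2 · (4,5)+ 1/1
Row 5: (5,1)# 1/1
The smallest same-type fraction is 2/2 at (1,1), which reduces to 1/1. Any threshold above that leaves this resident unsatisfied.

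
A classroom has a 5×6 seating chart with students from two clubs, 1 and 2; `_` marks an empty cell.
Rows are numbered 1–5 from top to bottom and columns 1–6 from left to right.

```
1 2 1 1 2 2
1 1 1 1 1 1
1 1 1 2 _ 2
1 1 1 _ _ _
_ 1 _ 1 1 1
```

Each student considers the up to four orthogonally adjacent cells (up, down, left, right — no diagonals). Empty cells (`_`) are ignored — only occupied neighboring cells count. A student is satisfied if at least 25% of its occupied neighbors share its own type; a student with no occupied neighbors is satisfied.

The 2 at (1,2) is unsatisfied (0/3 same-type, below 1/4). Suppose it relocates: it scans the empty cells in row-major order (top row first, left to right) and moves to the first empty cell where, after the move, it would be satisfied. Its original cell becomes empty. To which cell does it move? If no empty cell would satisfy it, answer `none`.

(3,5)

Vacating (1,2). Empty cells in order:
  (3,5): 2/3 same-type → satisfied — stop here.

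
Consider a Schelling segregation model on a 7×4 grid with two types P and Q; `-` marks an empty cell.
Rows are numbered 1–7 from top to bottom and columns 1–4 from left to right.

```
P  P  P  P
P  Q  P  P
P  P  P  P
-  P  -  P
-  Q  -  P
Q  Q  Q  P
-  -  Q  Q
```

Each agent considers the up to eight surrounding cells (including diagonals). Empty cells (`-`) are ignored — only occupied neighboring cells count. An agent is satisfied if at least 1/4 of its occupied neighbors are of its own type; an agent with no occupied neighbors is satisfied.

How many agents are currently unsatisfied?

(1,1)P 2/3 ✓
(1,2)P 4/5 ✓
(1,3)P 4/5 ✓
(1,4)P 3/3 ✓
(2,1)P 4/5 ✓
(2,2)Q 0/8 ✗
(2,3)P 7/8 ✓
(2,4)P 5/5 ✓
(3,1)P 3/4 ✓
(3,2)P 5/6 ✓
(3,3)P 6/7 ✓
(3,4)P 4/4 ✓
(4,2)P 3/4 ✓
(4,4)P 3/3 ✓
(5,2)Q 3/4 ✓
(5,4)P 2/3 ✓
(6,1)Q 2/2 ✓
(6,2)Q 4/4 ✓
(6,3)Q 4/6 ✓
(6,4)P 1/4 ✓
(7,3)Q 3/4 ✓
(7,4)Q 2/3 ✓
Unsatisfied: (2,2) — 1 in total.

1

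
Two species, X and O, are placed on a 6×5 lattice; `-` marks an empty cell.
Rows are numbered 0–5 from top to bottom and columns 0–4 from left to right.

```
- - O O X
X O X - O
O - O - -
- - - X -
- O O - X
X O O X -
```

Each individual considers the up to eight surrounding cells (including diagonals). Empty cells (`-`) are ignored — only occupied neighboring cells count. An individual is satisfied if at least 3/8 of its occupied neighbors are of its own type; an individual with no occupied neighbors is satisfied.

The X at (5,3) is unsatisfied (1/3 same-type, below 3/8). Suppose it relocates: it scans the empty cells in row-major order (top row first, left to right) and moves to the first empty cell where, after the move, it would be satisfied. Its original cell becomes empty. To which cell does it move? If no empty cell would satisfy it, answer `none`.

(0,0)

Vacating (5,3). Empty cells in order:
  (0,0): 1/2 same-type → satisfied — stop here.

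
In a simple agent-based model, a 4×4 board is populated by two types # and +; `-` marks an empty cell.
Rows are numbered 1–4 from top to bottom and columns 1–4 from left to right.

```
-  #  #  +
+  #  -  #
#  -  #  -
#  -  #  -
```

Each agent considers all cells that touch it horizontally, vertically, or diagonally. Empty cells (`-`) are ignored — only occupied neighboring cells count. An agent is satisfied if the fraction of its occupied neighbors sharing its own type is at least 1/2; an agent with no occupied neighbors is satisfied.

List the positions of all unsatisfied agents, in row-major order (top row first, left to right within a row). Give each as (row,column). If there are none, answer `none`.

(1,4), (2,1)

(1,2)# 2/3 ok
(1,3)# 3/4 ok
(1,4)+ 0/2 unhappy
(2,1)+ 0/3 unhappy
(2,2)# 4/5 ok
(2,4)# 2/3 ok
(3,1)# 2/3 ok
(3,3)# 3/3 ok
(4,1)# 1/1 ok
(4,3)# 1/1 ok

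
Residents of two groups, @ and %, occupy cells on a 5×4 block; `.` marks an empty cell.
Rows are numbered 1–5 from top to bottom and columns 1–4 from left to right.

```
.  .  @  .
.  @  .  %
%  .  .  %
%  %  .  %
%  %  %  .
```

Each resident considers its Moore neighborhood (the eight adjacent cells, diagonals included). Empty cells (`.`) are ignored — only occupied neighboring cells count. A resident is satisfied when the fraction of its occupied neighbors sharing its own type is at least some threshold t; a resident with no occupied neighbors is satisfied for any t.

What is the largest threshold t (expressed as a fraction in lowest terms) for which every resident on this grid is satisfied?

(1,3)@ 1/2
(2,2)@ 1/2
(2,4)% 1/2
(3,1)% 2/3
(3,4)% 2/2
(4,1)% 4/4
(4,2)% 5/5
(4,4)% 2/2
(5,1)% 3/3
(5,2)% 4/4
(5,3)% 3/3
The smallest same-type fraction is 1/2 at (1,3), which reduces to 1/2. Any threshold above that leaves this resident unsatisfied.

1/2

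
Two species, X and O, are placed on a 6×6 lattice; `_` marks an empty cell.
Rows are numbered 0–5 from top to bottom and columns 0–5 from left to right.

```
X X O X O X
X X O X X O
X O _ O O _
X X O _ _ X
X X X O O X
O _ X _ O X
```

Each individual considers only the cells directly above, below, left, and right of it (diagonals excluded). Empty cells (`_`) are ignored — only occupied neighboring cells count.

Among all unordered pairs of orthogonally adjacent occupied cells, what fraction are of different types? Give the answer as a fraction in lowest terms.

1/2

Scan each occupied cell's neighbors to the right and below so each pair is counted once.
Row 0: X(0,0)–X(0,1)= X(0,0)–X(1,0)= X(0,1)–O(0,2)≠ X(0,1)–X(1,1)= O(0,2)–X(0,3)≠ O(0,2)–O(1,2)= X(0,3)–O(0,4)≠ X(0,3)–X(1,3)= O(0,4)–X(0,5)≠ O(0,4)–X(1,4)≠ X(0,5)–O(1,5)≠  → 6/11 unlike.
Row 1: X(1,0)–X(1,1)= X(1,0)–X(2,0)= X(1,1)–O(1,2)≠ X(1,1)–O(2,1)≠ O(1,2)–X(1,3)≠ X(1,3)–X(1,4)= X(1,3)–O(2,3)≠ X(1,4)–O(1,5)≠ X(1,4)–O(2,4)≠  → 6/9 unlike.
Row 2: X(2,0)–O(2,1)≠ X(2,0)–X(3,0)= O(2,1)–X(3,1)≠ O(2,3)–O(2,4)=  → 2/4 unlike.
Row 3: X(3,0)–X(3,1)= X(3,0)–X(4,0)= X(3,1)–O(3,2)≠ X(3,1)–X(4,1)= O(3,2)–X(4,2)≠ X(3,5)–X(4,5)=  → 2/6 unlike.
Row 4: X(4,0)–X(4,1)= X(4,0)–O(5,0)≠ X(4,1)–X(4,2)= X(4,2)–O(4,3)≠ X(4,2)–X(5,2)= O(4,3)–O(4,4)= O(4,4)–X(4,5)≠ O(4,4)–O(5,4)= X(4,5)–X(5,5)=  → 3/9 unlike.
Row 5: O(5,4)–X(5,5)≠  → 1/1 unlike.
Total adjacent occupied pairs: 40; unlike-type pairs: 20.
20/40 reduces to 1/2.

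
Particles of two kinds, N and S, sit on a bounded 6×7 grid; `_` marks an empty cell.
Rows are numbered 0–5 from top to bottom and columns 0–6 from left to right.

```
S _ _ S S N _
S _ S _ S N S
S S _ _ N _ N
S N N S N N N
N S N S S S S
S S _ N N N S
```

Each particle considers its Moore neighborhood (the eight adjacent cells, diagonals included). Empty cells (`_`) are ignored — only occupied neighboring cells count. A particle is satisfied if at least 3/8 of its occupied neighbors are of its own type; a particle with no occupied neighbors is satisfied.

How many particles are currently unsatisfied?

(0,0)S 1/1 ✓
(0,3)S 3/3 ✓
(0,4)S 2/4 ✓
(0,5)N 1/4 ✗
(1,0)S 3/3 ✓
(1,2)S 2/2 ✓
(1,4)S 2/5 ✓
(1,5)N 3/6 ✓
(1,6)S 0/3 ✗
(2,0)S 3/4 ✓
(2,1)S 4/6 ✓
(2,4)N 3/5 ✓
(2,6)N 3/4 ✓
(3,0)S 3/5 ✓
(3,1)N 3/7 ✓
(3,2)N 2/6 ✗
(3,3)S 2/6 ✗
(3,4)N 2/6 ✗
(3,5)N 4/7 ✓
(3,6)N 2/4 ✓
(4,0)N 1/5 ✗
(4,1)S 3/7 ✓
(4,2)N 3/7 ✓
(4,3)S 2/7 ✗
(4,4)S 3/8 ✓
(4,5)S 3/8 ✓
(4,6)S 2/5 ✓
(5,0)S 2/3 ✓
(5,1)S 2/4 ✓
(5,3)N 2/4 ✓
(5,4)N 2/5 ✓
(5,5)N 1/5 ✗
(5,6)S 2/3 ✓
Unsatisfied: (0,5), (1,6), (3,2), (3,3), (3,4), (4,0), (4,3), (5,5) — 8 in total.

8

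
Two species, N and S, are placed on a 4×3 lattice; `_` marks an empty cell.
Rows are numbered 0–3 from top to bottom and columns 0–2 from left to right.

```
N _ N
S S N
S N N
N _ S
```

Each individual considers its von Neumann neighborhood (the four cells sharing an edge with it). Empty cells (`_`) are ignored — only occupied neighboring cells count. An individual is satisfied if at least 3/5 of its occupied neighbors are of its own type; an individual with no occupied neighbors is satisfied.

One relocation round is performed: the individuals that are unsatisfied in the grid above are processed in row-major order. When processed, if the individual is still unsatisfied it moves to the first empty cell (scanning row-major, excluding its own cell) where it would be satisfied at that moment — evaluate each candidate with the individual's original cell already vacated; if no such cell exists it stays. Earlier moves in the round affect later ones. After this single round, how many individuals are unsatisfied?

3

Initially unsatisfied (in order): (0,0), (1,1), (2,0), (2,1), (3,0), (3,2).
  (0,0) → (3,1).
  (1,1) → (0,0).
  (2,0): no empty cell satisfies it; stays.
  (2,1): now satisfied by earlier moves; stays.
  (3,0) → (1,1).
  (3,2): no empty cell satisfies it; stays.
Resulting grid:
S _ N
S N N
S N N
_ N S
Unsatisfied now: (2,0), (3,1), (3,2).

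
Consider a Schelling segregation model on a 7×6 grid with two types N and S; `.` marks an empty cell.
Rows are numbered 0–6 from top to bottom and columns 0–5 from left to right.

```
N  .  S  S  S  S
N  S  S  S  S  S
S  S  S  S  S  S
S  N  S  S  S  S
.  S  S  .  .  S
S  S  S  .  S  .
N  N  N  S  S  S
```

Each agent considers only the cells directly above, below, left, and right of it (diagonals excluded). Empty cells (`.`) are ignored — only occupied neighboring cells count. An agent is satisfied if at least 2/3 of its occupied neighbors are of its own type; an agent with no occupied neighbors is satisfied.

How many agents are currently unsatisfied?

(0,0)N 1/1 ✓
(0,2)S 2/2 ✓
(0,3)S 3/3 ✓
(0,4)S 3/3 ✓
(0,5)S 2/2 ✓
(1,0)N 1/3 ✗
(1,1)S 2/3 ✓
(1,2)S 4/4 ✓
(1,3)S 4/4 ✓
(1,4)S 4/4 ✓
(1,5)S 3/3 ✓
(2,0)S 2/3 ✓
(2,1)S 3/4 ✓
(2,2)S 4/4 ✓
(2,3)S 4/4 ✓
(2,4)S 4/4 ✓
(2,5)S 3/3 ✓
(3,0)S 1/2 ✗
(3,1)N 0/4 ✗
(3,2)S 3/4 ✓
(3,3)S 3/3 ✓
(3,4)S 3/3 ✓
(3,5)S 3/3 ✓
(4,1)S 2/3 ✓
(4,2)S 3/3 ✓
(4,5)S 1/1 ✓
(5,0)S 1/2 ✗
(5,1)S 3/4 ✓
(5,2)S 2/3 ✓
(5,4)S 1/1 ✓
(6,0)N 1/2 ✗
(6,1)N 2/3 ✓
(6,2)N 1/3 ✗
(6,3)S 1/2 ✗
(6,4)S 3/3 ✓
(6,5)S 1/1 ✓
Unsatisfied: (1,0), (3,0), (3,1), (5,0), (6,0), (6,2), (6,3) — 7 in total.

7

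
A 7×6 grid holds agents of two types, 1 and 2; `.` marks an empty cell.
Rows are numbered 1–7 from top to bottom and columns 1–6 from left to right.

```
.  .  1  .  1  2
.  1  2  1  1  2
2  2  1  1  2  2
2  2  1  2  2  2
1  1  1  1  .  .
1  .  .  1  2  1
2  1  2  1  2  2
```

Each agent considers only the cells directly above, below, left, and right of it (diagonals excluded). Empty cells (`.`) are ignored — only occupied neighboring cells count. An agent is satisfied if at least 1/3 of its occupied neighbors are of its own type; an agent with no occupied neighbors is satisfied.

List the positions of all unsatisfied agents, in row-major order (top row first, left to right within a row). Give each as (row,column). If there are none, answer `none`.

(1,3)1 0/1 not
(1,5)1 1/2 satisfied
(1,6)2 1/2 satisfied
(2,2)1 0/2 not
(2,3)2 0/4 not
(2,4)1 2/3 satisfied
(2,5)1 2/4 satisfied
(2,6)2 2/3 satisfied
(3,1)2 2/2 satisfied
(3,2)2 2/4 satisfied
(3,3)1 2/4 satisfied
(3,4)1 2/4 satisfied
(3,5)2 2/4 satisfied
(3,6)2 3/3 satisfied
(4,1)2 2/3 satisfied
(4,2)2 2/4 satisfied
(4,3)1 2/4 satisfied
(4,4)2 1/4 not
(4,5)2 3/3 satisfied
(4,6)2 2/2 satisfied
(5,1)1 2/3 satisfied
(5,2)1 2/3 satisfied
(5,3)1 3/3 satisfied
(5,4)1 2/3 satisfied
(6,1)1 1/2 satisfied
(6,4)1 2/3 satisfied
(6,5)2 1/3 satisfied
(6,6)1 0/2 not
(7,1)2 0/2 not
(7,2)1 0/2 not
(7,3)2 0/2 not
(7,4)1 1/3 satisfied
(7,5)2 2/3 satisfied
(7,6)2 1/2 satisfied

(1,3), (2,2), (2,3), (4,4), (6,6), (7,1), (7,2), (7,3)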